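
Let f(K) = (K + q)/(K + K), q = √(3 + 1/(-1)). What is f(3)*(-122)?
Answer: -61 - 61*√2/3 ≈ -89.756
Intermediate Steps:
q = √2 (q = √(3 - 1) = √2 ≈ 1.4142)
f(K) = (K + √2)/(2*K) (f(K) = (K + √2)/(K + K) = (K + √2)/((2*K)) = (K + √2)*(1/(2*K)) = (K + √2)/(2*K))
f(3)*(-122) = ((½)*(3 + √2)/3)*(-122) = ((½)*(⅓)*(3 + √2))*(-122) = (½ + √2/6)*(-122) = -61 - 61*√2/3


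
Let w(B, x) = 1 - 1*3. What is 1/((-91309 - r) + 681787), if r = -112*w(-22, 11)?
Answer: 1/590254 ≈ 1.6942e-6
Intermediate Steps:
w(B, x) = -2 (w(B, x) = 1 - 3 = -2)
r = 224 (r = -112*(-2) = 224)
1/((-91309 - r) + 681787) = 1/((-91309 - 1*224) + 681787) = 1/((-91309 - 224) + 681787) = 1/(-91533 + 681787) = 1/590254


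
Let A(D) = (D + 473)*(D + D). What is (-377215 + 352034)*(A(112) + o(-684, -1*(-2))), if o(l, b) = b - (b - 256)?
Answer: -3306164576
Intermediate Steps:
A(D) = 2*D*(473 + D) (A(D) = (473 + D)*(2*D) = 2*D*(473 + D))
o(l, b) = 256 (o(l, b) = b - (-256 + b) = b + (256 - b) = 256)
(-377215 + 352034)*(A(112) + o(-684, -1*(-2))) = (-377215 + 352034)*(2*112*(473 + 112) + 256) = -25181*(2*112*585 + 256) = -25181*(131040 + 256) = -25181*131296 = -3306164576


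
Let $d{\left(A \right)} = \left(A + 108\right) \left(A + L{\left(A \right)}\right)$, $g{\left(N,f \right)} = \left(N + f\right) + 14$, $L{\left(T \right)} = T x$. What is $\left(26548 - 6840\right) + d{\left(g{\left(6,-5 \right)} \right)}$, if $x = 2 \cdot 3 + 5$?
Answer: $41848$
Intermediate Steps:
$x = 11$ ($x = 6 + 5 = 11$)
$L{\left(T \right)} = 11 T$ ($L{\left(T \right)} = T 11 = 11 T$)
$g{\left(N,f \right)} = 14 + N + f$
$d{\left(A \right)} = 12 A \left(108 + A\right)$ ($d{\left(A \right)} = \left(A + 108\right) \left(A + 11 A\right) = \left(108 + A\right) 12 A = 12 A \left(108 + A\right)$)
$\left(26548 - 6840\right) + d{\left(g{\left(6,-5 \right)} \right)} = \left(26548 - 6840\right) + 12 \left(14 + 6 - 5\right) \left(108 + \left(14 + 6 - 5\right)\right) = 19708 + 12 \cdot 15 \left(108 + 15\right) = 19708 + 12 \cdot 15 \cdot 123 = 19708 + 22140 = 41848$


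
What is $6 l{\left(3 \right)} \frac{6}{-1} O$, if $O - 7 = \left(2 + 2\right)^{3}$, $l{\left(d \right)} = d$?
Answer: $-7668$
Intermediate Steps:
$O = 71$ ($O = 7 + \left(2 + 2\right)^{3} = 7 + 4^{3} = 7 + 64 = 71$)
$6 l{\left(3 \right)} \frac{6}{-1} O = 6 \cdot 3 \frac{6}{-1} \cdot 71 = 18 \cdot 6 \left(-1\right) 71 = 18 \left(-6\right) 71 = \left(-108\right) 71 = -7668$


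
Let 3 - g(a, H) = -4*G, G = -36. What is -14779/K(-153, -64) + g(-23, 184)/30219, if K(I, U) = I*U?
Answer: -149329091/98634816 ≈ -1.5140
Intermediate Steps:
g(a, H) = -141 (g(a, H) = 3 - (-4)*(-36) = 3 - 1*144 = 3 - 144 = -141)
-14779/K(-153, -64) + g(-23, 184)/30219 = -14779/((-153*(-64))) - 141/30219 = -14779/9792 - 141*1/30219 = -14779*1/9792 - 47/10073 = -14779/9792 - 47/10073 = -149329091/98634816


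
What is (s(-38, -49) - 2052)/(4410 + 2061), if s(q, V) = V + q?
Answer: -713/2157 ≈ -0.33055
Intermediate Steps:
(s(-38, -49) - 2052)/(4410 + 2061) = ((-49 - 38) - 2052)/(4410 + 2061) = (-87 - 2052)/6471 = -2139*1/6471 = -713/2157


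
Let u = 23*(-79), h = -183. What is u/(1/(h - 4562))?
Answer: 8621665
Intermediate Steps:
u = -1817
u/(1/(h - 4562)) = -1817/(1/(-183 - 4562)) = -1817/(1/(-4745)) = -1817/(-1/4745) = -1817*(-4745) = 8621665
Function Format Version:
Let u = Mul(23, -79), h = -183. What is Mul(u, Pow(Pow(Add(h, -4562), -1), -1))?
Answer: 8621665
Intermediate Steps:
u = -1817
Mul(u, Pow(Pow(Add(h, -4562), -1), -1)) = Mul(-1817, Pow(Pow(Add(-183, -4562), -1), -1)) = Mul(-1817, Pow(Pow(-4745, -1), -1)) = Mul(-1817, Pow(Rational(-1, 4745), -1)) = Mul(-1817, -4745) = 8621665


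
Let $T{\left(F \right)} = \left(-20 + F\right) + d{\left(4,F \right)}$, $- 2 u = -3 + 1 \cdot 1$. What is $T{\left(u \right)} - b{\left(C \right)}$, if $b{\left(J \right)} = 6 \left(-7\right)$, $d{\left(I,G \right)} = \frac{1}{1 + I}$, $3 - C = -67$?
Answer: $\frac{116}{5} \approx 23.2$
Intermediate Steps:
$C = 70$ ($C = 3 - -67 = 3 + 67 = 70$)
$u = 1$ ($u = - \frac{-3 + 1 \cdot 1}{2} = - \frac{-3 + 1}{2} = \left(- \frac{1}{2}\right) \left(-2\right) = 1$)
$T{\left(F \right)} = - \frac{99}{5} + F$ ($T{\left(F \right)} = \left(-20 + F\right) + \frac{1}{1 + 4} = \left(-20 + F\right) + \frac{1}{5} = - \frac{99}{5} + F$)
$b{\left(J \right)} = -42$
$T{\left(u \right)} - b{\left(C \right)} = \left(- \frac{99}{5} + 1\right) - -42 = - \frac{94}{5} + 42 = \frac{116}{5}$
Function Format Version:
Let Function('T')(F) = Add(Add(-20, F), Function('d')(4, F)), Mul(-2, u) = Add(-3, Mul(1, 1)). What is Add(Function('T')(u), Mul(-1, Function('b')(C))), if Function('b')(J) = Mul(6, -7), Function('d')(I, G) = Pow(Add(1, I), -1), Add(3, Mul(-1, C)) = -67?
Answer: Rational(116, 5) ≈ 23.200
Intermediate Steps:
C = 70 (C = Add(3, Mul(-1, -67)) = Add(3, 67) = 70)
u = 1 (u = Mul(Rational(-1, 2), Add(-3, Mul(1, 1))) = Mul(Rational(-1, 2), Add(-3, 1)) = Mul(Rational(-1, 2), -2) = 1)
Function('T')(F) = Add(Rational(-99, 5), F) (Function('T')(F) = Add(Add(-20, F), Pow(Add(1, 4), -1)) = Add(Add(-20, F), Pow(5, -1)) = Add(Add(-20, F), Rational(1, 5)) = Add(Rational(-99, 5), F))
Function('b')(J) = -42
Add(Function('T')(u), Mul(-1, Function('b')(C))) = Add(Add(Rational(-99, 5), 1), Mul(-1, -42)) = Add(Rational(-94, 5), 42) = Rational(116, 5)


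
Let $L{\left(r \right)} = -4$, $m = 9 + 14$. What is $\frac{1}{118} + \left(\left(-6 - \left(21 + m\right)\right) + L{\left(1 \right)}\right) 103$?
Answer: $- \frac{656315}{118} \approx -5562.0$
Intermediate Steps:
$m = 23$
$\frac{1}{118} + \left(\left(-6 - \left(21 + m\right)\right) + L{\left(1 \right)}\right) 103 = \frac{1}{118} + \left(\left(-6 - 44\right) - 4\right) 103 = \frac{1}{118} + \left(-50 - 4\right) 103 = \frac{1}{118} - 5562 = - \frac{656315}{118}$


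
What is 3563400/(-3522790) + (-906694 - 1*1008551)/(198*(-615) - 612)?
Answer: 70121221275/4790289842 ≈ 14.638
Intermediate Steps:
3563400/(-3522790) + (-906694 - 1*1008551)/(198*(-615) - 612) = 3563400*(-1/3522790) + (-906694 - 1008551)/(-121770 - 612) = -356340/352279 - 1915245/(-122382) = -356340/352279 - 1915245*(-1/122382) = -356340/352279 + 212805/13598 = 70121221275/4790289842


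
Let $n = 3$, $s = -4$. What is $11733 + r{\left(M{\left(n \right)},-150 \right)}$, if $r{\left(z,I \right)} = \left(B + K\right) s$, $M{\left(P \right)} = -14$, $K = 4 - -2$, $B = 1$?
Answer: $11705$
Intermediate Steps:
$K = 6$ ($K = 4 + 2 = 6$)
$r{\left(z,I \right)} = -28$ ($r{\left(z,I \right)} = \left(1 + 6\right) \left(-4\right) = 7 \left(-4\right) = -28$)
$11733 + r{\left(M{\left(n \right)},-150 \right)} = 11733 - 28 = 11705$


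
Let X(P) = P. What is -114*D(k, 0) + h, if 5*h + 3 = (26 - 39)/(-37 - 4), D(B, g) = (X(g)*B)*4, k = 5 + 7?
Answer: -22/41 ≈ -0.53658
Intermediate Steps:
k = 12
D(B, g) = 4*B*g (D(B, g) = (g*B)*4 = (B*g)*4 = 4*B*g)
h = -22/41 (h = -⅗ + ((26 - 39)/(-37 - 4))/5 = -⅗ + (-13/(-41))/5 = -⅗ + (-13*(-1/41))/5 = -⅗ + (⅕)*(13/41) = -⅗ + 13/205 = -22/41 ≈ -0.53658)
-114*D(k, 0) + h = -456*12*0 - 22/41 = -114*0 - 22/41 = 0 - 22/41 = -22/41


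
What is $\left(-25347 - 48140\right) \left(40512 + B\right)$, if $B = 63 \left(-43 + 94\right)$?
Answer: $-3213219075$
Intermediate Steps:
$B = 3213$ ($B = 63 \cdot 51 = 3213$)
$\left(-25347 - 48140\right) \left(40512 + B\right) = \left(-25347 - 48140\right) \left(40512 + 3213\right) = \left(-73487\right) 43725 = -3213219075$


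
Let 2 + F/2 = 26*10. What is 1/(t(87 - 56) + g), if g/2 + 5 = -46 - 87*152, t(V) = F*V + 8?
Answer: -1/10546 ≈ -9.4823e-5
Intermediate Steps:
F = 516 (F = -4 + 2*(26*10) = -4 + 2*260 = -4 + 520 = 516)
t(V) = 8 + 516*V (t(V) = 516*V + 8 = 8 + 516*V)
g = -26550 (g = -10 + 2*(-46 - 87*152) = -10 + 2*(-46 - 13224) = -10 + 2*(-13270) = -10 - 26540 = -26550)
1/(t(87 - 56) + g) = 1/((8 + 516*(87 - 56)) - 26550) = 1/((8 + 516*31) - 26550) = 1/((8 + 15996) - 26550) = 1/(16004 - 26550) = 1/(-10546) = -1/10546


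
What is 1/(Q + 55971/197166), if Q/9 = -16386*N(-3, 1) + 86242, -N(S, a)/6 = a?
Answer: 65722/109165706541 ≈ 6.0204e-7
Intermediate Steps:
N(S, a) = -6*a
Q = 1661022 (Q = 9*(-(-98316) + 86242) = 9*(-16386*(-6) + 86242) = 9*(98316 + 86242) = 9*184558 = 1661022)
1/(Q + 55971/197166) = 1/(1661022 + 55971/197166) = 1/(1661022 + 55971*(1/197166)) = 1/(1661022 + 18657/65722) = 1/(109165706541/65722) = 65722/109165706541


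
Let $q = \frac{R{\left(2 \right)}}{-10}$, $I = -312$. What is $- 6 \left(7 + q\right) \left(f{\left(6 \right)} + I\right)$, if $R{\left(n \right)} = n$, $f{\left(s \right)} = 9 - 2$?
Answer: $12444$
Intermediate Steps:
$f{\left(s \right)} = 7$ ($f{\left(s \right)} = 9 - 2 = 7$)
$q = - \frac{1}{5}$ ($q = \frac{2}{-10} = 2 \left(- \frac{1}{10}\right) = - \frac{1}{5} \approx -0.2$)
$- 6 \left(7 + q\right) \left(f{\left(6 \right)} + I\right) = - 6 \left(7 - \frac{1}{5}\right) \left(7 - 312\right) = \left(-6\right) \frac{34}{5} \left(-305\right) = \left(- \frac{204}{5}\right) \left(-305\right) = 12444$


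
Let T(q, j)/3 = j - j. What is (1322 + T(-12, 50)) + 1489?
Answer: 2811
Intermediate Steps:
T(q, j) = 0 (T(q, j) = 3*(j - j) = 3*0 = 0)
(1322 + T(-12, 50)) + 1489 = (1322 + 0) + 1489 = 1322 + 1489 = 2811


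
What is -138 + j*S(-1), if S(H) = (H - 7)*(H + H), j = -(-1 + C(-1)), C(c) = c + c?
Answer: -90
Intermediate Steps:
C(c) = 2*c
j = 3 (j = -(-1 + 2*(-1)) = -(-1 - 2) = -1*(-3) = 3)
S(H) = 2*H*(-7 + H) (S(H) = (-7 + H)*(2*H) = 2*H*(-7 + H))
-138 + j*S(-1) = -138 + 3*(2*(-1)*(-7 - 1)) = -138 + 3*(2*(-1)*(-8)) = -138 + 3*16 = -138 + 48 = -90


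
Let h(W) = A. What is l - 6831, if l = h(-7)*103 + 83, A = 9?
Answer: -5821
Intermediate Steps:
h(W) = 9
l = 1010 (l = 9*103 + 83 = 927 + 83 = 1010)
l - 6831 = 1010 - 6831 = -5821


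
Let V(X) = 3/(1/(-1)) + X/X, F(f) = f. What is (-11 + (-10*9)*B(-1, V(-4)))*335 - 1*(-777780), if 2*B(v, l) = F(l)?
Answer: 804245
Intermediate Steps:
V(X) = -2 (V(X) = 3/(-1) + 1 = 3*(-1) + 1 = -3 + 1 = -2)
B(v, l) = l/2
(-11 + (-10*9)*B(-1, V(-4)))*335 - 1*(-777780) = (-11 + (-10*9)*((1/2)*(-2)))*335 - 1*(-777780) = (-11 - 90*(-1))*335 + 777780 = (-11 + 90)*335 + 777780 = 79*335 + 777780 = 26465 + 777780 = 804245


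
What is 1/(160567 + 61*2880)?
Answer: 1/336247 ≈ 2.9740e-6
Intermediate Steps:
1/(160567 + 61*2880) = 1/(160567 + 175680) = 1/336247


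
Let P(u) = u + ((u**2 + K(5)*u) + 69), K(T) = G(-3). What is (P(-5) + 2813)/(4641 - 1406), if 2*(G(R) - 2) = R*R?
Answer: 5739/6470 ≈ 0.88702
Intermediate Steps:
G(R) = 2 + R**2/2 (G(R) = 2 + (R*R)/2 = 2 + R**2/2)
K(T) = 13/2 (K(T) = 2 + (1/2)*(-3)**2 = 2 + (1/2)*9 = 2 + 9/2 = 13/2)
P(u) = 69 + u**2 + 15*u/2 (P(u) = u + ((u**2 + 13*u/2) + 69) = u + (69 + u**2 + 13*u/2) = 69 + u**2 + 15*u/2)
(P(-5) + 2813)/(4641 - 1406) = ((69 + (-5)**2 + (15/2)*(-5)) + 2813)/(4641 - 1406) = ((69 + 25 - 75/2) + 2813)/3235 = (113/2 + 2813)*(1/3235) = (5739/2)*(1/3235) = 5739/6470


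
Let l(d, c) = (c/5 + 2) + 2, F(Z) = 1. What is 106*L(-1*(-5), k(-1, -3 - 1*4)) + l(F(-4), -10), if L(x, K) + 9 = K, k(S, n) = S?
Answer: -1058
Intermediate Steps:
l(d, c) = 4 + c/5 (l(d, c) = (c*(1/5) + 2) + 2 = (c/5 + 2) + 2 = (2 + c/5) + 2 = 4 + c/5)
L(x, K) = -9 + K
106*L(-1*(-5), k(-1, -3 - 1*4)) + l(F(-4), -10) = 106*(-9 - 1) + (4 + (1/5)*(-10)) = 106*(-10) + (4 - 2) = -1060 + 2 = -1058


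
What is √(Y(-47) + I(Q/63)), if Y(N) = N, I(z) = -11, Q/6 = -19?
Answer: I*√58 ≈ 7.6158*I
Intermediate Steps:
Q = -114 (Q = 6*(-19) = -114)
√(Y(-47) + I(Q/63)) = √(-47 - 11) = √(-58) = I*√58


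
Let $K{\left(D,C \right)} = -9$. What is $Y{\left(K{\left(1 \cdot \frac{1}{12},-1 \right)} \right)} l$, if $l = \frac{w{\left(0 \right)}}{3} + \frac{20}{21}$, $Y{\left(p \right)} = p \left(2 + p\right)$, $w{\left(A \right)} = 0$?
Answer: $60$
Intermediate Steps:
$l = \frac{20}{21}$ ($l = \frac{0}{3} + \frac{20}{21} = 0 \cdot \frac{1}{3} + 20 \cdot \frac{1}{21} = 0 + \frac{20}{21} = \frac{20}{21} \approx 0.95238$)
$Y{\left(K{\left(1 \cdot \frac{1}{12},-1 \right)} \right)} l = - 9 \left(2 - 9\right) \frac{20}{21} = \left(-9\right) \left(-7\right) \frac{20}{21} = 63 \cdot \frac{20}{21} = 60$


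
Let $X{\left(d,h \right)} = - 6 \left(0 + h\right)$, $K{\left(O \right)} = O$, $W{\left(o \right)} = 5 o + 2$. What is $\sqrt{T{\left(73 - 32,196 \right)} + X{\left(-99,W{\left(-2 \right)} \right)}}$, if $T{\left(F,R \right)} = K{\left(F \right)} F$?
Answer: $\sqrt{1729} \approx 41.581$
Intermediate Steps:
$W{\left(o \right)} = 2 + 5 o$
$T{\left(F,R \right)} = F^{2}$ ($T{\left(F,R \right)} = F F = F^{2}$)
$X{\left(d,h \right)} = - 6 h$
$\sqrt{T{\left(73 - 32,196 \right)} + X{\left(-99,W{\left(-2 \right)} \right)}} = \sqrt{\left(73 - 32\right)^{2} - 6 \left(2 + 5 \left(-2\right)\right)} = \sqrt{41^{2} - 6 \left(2 - 10\right)} = \sqrt{1681 - -48} = \sqrt{1681 + 48} = \sqrt{1729}$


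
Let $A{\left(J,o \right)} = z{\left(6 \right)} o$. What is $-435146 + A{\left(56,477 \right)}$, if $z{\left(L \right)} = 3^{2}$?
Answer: $-430853$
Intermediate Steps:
$z{\left(L \right)} = 9$
$A{\left(J,o \right)} = 9 o$
$-435146 + A{\left(56,477 \right)} = -435146 + 9 \cdot 477 = -435146 + 4293 = -430853$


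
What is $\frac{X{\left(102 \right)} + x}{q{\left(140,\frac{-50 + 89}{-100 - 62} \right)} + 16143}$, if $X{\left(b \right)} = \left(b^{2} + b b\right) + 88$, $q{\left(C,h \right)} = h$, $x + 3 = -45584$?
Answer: $- \frac{1333314}{871709} \approx -1.5295$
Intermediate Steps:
$x = -45587$ ($x = -3 - 45584 = -45587$)
$X{\left(b \right)} = 88 + 2 b^{2}$ ($X{\left(b \right)} = \left(b^{2} + b^{2}\right) + 88 = 2 b^{2} + 88 = 88 + 2 b^{2}$)
$\frac{X{\left(102 \right)} + x}{q{\left(140,\frac{-50 + 89}{-100 - 62} \right)} + 16143} = \frac{\left(88 + 2 \cdot 102^{2}\right) - 45587}{\frac{-50 + 89}{-100 - 62} + 16143} = \frac{\left(88 + 2 \cdot 10404\right) - 45587}{\frac{39}{-162} + 16143} = \frac{\left(88 + 20808\right) - 45587}{39 \left(- \frac{1}{162}\right) + 16143} = \frac{20896 - 45587}{- \frac{13}{54} + 16143} = - \frac{24691}{\frac{871709}{54}} = \left(-24691\right) \frac{54}{871709} = - \frac{1333314}{871709}$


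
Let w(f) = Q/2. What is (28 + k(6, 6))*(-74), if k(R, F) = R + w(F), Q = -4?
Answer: -2368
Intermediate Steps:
w(f) = -2 (w(f) = -4/2 = -4*½ = -2)
k(R, F) = -2 + R (k(R, F) = R - 2 = -2 + R)
(28 + k(6, 6))*(-74) = (28 + (-2 + 6))*(-74) = (28 + 4)*(-74) = 32*(-74) = -2368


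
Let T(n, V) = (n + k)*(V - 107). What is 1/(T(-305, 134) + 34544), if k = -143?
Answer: 1/22448 ≈ 4.4547e-5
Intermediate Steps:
T(n, V) = (-143 + n)*(-107 + V) (T(n, V) = (n - 143)*(V - 107) = (-143 + n)*(-107 + V))
1/(T(-305, 134) + 34544) = 1/((15301 - 143*134 - 107*(-305) + 134*(-305)) + 34544) = 1/((15301 - 19162 + 32635 - 40870) + 34544) = 1/(-12096 + 34544) = 1/22448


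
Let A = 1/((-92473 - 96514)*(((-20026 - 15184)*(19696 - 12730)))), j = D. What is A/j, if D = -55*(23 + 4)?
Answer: -1/68834772259337700 ≈ -1.4528e-17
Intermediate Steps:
D = -1485 (D = -55*27 = -1485)
j = -1485
A = 1/46353381992820 (A = 1/((-188987)*((-35210*6966))) = -1/188987/(-245272860) = -1/188987*(-1/245272860) = 1/46353381992820 ≈ 2.1573e-14)
A/j = (1/46353381992820)/(-1485) = (1/46353381992820)*(-1/1485) = -1/68834772259337700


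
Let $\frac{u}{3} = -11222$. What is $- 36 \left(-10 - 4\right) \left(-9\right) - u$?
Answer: $29130$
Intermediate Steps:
$u = -33666$ ($u = 3 \left(-11222\right) = -33666$)
$- 36 \left(-10 - 4\right) \left(-9\right) - u = - 36 \left(-10 - 4\right) \left(-9\right) - -33666 = \left(-36\right) \left(-14\right) \left(-9\right) + 33666 = 504 \left(-9\right) + 33666 = -4536 + 33666 = 29130$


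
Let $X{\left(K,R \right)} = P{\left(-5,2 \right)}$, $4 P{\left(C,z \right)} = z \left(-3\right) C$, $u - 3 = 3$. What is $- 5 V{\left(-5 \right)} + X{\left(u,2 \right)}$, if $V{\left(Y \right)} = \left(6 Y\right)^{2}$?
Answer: $- \frac{8985}{2} \approx -4492.5$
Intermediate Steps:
$u = 6$ ($u = 3 + 3 = 6$)
$P{\left(C,z \right)} = - \frac{3 C z}{4}$ ($P{\left(C,z \right)} = \frac{z \left(-3\right) C}{4} = \frac{- 3 z C}{4} = \frac{\left(-3\right) C z}{4} = - \frac{3 C z}{4}$)
$X{\left(K,R \right)} = \frac{15}{2}$ ($X{\left(K,R \right)} = \left(- \frac{3}{4}\right) \left(-5\right) 2 = \frac{15}{2}$)
$V{\left(Y \right)} = 36 Y^{2}$
$- 5 V{\left(-5 \right)} + X{\left(u,2 \right)} = - 5 \cdot 36 \left(-5\right)^{2} + \frac{15}{2} = - 5 \cdot 36 \cdot 25 + \frac{15}{2} = \left(-5\right) 900 + \frac{15}{2} = -4500 + \frac{15}{2} = - \frac{8985}{2}$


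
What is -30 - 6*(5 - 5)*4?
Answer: -30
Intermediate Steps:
-30 - 6*(5 - 5)*4 = -30 - 6*0*4 = -30 + 0*4 = -30 + 0 = -30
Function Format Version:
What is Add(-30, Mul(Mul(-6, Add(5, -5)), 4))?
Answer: -30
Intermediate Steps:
Add(-30, Mul(Mul(-6, Add(5, -5)), 4)) = Add(-30, Mul(Mul(-6, 0), 4)) = Add(-30, Mul(0, 4)) = Add(-30, 0) = -30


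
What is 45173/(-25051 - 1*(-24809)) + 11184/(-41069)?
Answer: -1857916465/9938698 ≈ -186.94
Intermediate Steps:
45173/(-25051 - 1*(-24809)) + 11184/(-41069) = 45173/(-25051 + 24809) + 11184*(-1/41069) = 45173/(-242) - 11184/41069 = 45173*(-1/242) - 11184/41069 = -45173/242 - 11184/41069 = -1857916465/9938698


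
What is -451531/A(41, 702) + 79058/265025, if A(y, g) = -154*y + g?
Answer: 120110676771/1487320300 ≈ 80.756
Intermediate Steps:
A(y, g) = g - 154*y
-451531/A(41, 702) + 79058/265025 = -451531/(702 - 154*41) + 79058/265025 = -451531/(702 - 6314) + 79058*(1/265025) = -451531/(-5612) + 79058/265025 = -451531*(-1/5612) + 79058/265025 = 451531/5612 + 79058/265025 = 120110676771/1487320300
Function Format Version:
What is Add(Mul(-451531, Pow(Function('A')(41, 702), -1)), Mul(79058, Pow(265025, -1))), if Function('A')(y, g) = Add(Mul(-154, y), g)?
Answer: Rational(120110676771, 1487320300) ≈ 80.756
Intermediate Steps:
Function('A')(y, g) = Add(g, Mul(-154, y))
Add(Mul(-451531, Pow(Function('A')(41, 702), -1)), Mul(79058, Pow(265025, -1))) = Add(Mul(-451531, Pow(Add(702, Mul(-154, 41)), -1)), Mul(79058, Pow(265025, -1))) = Add(Mul(-451531, Pow(Add(702, -6314), -1)), Mul(79058, Rational(1, 265025))) = Add(Mul(-451531, Pow(-5612, -1)), Rational(79058, 265025)) = Add(Mul(-451531, Rational(-1, 5612)), Rational(79058, 265025)) = Add(Rational(451531, 5612), Rational(79058, 265025)) = Rational(120110676771, 1487320300)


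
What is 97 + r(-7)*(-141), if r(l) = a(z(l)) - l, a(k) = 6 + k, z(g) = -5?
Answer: -1031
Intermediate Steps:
r(l) = 1 - l (r(l) = (6 - 5) - l = 1 - l)
97 + r(-7)*(-141) = 97 + (1 - 1*(-7))*(-141) = 97 + (1 + 7)*(-141) = 97 + 8*(-141) = 97 - 1128 = -1031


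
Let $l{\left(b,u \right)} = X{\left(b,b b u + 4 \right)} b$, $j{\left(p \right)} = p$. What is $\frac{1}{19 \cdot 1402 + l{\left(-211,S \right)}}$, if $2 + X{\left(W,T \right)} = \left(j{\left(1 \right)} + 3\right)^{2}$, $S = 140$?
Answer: $\frac{1}{23684} \approx 4.2223 \cdot 10^{-5}$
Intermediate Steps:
$X{\left(W,T \right)} = 14$ ($X{\left(W,T \right)} = -2 + \left(1 + 3\right)^{2} = -2 + 4^{2} = -2 + 16 = 14$)
$l{\left(b,u \right)} = 14 b$
$\frac{1}{19 \cdot 1402 + l{\left(-211,S \right)}} = \frac{1}{19 \cdot 1402 + 14 \left(-211\right)} = \frac{1}{26638 - 2954} = \frac{1}{23684}$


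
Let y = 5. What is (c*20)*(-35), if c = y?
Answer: -3500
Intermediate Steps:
c = 5
(c*20)*(-35) = (5*20)*(-35) = 100*(-35) = -3500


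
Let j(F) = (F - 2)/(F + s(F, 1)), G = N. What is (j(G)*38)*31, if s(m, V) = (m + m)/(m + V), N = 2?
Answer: 0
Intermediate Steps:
G = 2
s(m, V) = 2*m/(V + m) (s(m, V) = (2*m)/(V + m) = 2*m/(V + m))
j(F) = (-2 + F)/(F + 2*F/(1 + F)) (j(F) = (F - 2)/(F + 2*F/(1 + F)) = (-2 + F)/(F + 2*F/(1 + F)))
(j(G)*38)*31 = (((1 + 2)*(-2 + 2)/(2*(3 + 2)))*38)*31 = (((1/2)*3*0/5)*38)*31 = (((1/2)*(1/5)*3*0)*38)*31 = (0*38)*31 = 0*31 = 0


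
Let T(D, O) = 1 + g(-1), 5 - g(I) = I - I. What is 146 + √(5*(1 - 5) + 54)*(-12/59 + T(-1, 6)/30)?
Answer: 146 - √34/295 ≈ 145.98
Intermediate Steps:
g(I) = 5 (g(I) = 5 - (I - I) = 5 - 1*0 = 5 + 0 = 5)
T(D, O) = 6 (T(D, O) = 1 + 5 = 6)
146 + √(5*(1 - 5) + 54)*(-12/59 + T(-1, 6)/30) = 146 + √(5*(1 - 5) + 54)*(-12/59 + 6/30) = 146 + √(5*(-4) + 54)*(-12*1/59 + 6*(1/30)) = 146 + √(-20 + 54)*(-12/59 + ⅕) = 146 + √34*(-1/295) = 146 - √34/295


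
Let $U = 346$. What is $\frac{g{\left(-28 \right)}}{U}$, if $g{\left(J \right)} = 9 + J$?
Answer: $- \frac{19}{346} \approx -0.054913$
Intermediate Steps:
$\frac{g{\left(-28 \right)}}{U} = \frac{9 - 28}{346} = \left(-19\right) \frac{1}{346} = - \frac{19}{346}$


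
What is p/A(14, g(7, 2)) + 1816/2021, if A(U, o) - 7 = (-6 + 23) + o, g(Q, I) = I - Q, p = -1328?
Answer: -2649384/38399 ≈ -68.996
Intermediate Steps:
A(U, o) = 24 + o (A(U, o) = 7 + ((-6 + 23) + o) = 7 + (17 + o) = 24 + o)
p/A(14, g(7, 2)) + 1816/2021 = -1328/(24 + (2 - 1*7)) + 1816/2021 = -1328/(24 + (2 - 7)) + 1816*(1/2021) = -1328/(24 - 5) + 1816/2021 = -1328/19 + 1816/2021 = -2649384/38399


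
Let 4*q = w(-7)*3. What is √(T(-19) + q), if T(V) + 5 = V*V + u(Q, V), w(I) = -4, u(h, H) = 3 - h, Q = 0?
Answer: 2*√89 ≈ 18.868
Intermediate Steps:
q = -3 (q = (-4*3)/4 = (¼)*(-12) = -3)
T(V) = -2 + V² (T(V) = -5 + (V*V + (3 - 1*0)) = -5 + (V² + (3 + 0)) = -5 + (V² + 3) = -5 + (3 + V²) = -2 + V²)
√(T(-19) + q) = √((-2 + (-19)²) - 3) = √((-2 + 361) - 3) = √(359 - 3) = √356 = 2*√89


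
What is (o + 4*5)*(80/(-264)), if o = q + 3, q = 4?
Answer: -90/11 ≈ -8.1818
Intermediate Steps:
o = 7 (o = 4 + 3 = 7)
(o + 4*5)*(80/(-264)) = (7 + 4*5)*(80/(-264)) = (7 + 20)*(80*(-1/264)) = 27*(-10/33) = -90/11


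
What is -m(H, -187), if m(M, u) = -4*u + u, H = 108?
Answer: -561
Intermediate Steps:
m(M, u) = -3*u
-m(H, -187) = -(-3)*(-187) = -1*561 = -561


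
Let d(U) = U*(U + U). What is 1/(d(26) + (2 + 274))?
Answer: 1/1628 ≈ 0.00061425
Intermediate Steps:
d(U) = 2*U² (d(U) = U*(2*U) = 2*U²)
1/(d(26) + (2 + 274)) = 1/(2*26² + (2 + 274)) = 1/(2*676 + 276) = 1/(1352 + 276) = 1/1628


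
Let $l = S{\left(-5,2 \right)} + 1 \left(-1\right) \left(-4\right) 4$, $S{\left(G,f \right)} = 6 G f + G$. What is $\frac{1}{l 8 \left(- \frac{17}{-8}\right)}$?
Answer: $- \frac{1}{833} \approx -0.0012005$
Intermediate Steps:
$S{\left(G,f \right)} = G + 6 G f$ ($S{\left(G,f \right)} = 6 G f + G = G + 6 G f$)
$l = -49$ ($l = - 5 \left(1 + 6 \cdot 2\right) + 1 \left(-1\right) \left(-4\right) 4 = - 5 \left(1 + 12\right) + \left(-1\right) \left(-4\right) 4 = \left(-5\right) 13 + 4 \cdot 4 = -65 + 16 = -49$)
$\frac{1}{l 8 \left(- \frac{17}{-8}\right)} = \frac{1}{\left(-49\right) 8 \left(- \frac{17}{-8}\right)} = \frac{1}{\left(-392\right) \left(\left(-17\right) \left(- \frac{1}{8}\right)\right)} = \frac{1}{\left(-392\right) \frac{17}{8}} = \frac{1}{-833} = - \frac{1}{833}$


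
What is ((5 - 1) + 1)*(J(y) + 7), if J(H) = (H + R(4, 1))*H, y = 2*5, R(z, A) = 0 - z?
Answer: 335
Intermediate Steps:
R(z, A) = -z
y = 10
J(H) = H*(-4 + H) (J(H) = (H - 1*4)*H = (H - 4)*H = (-4 + H)*H = H*(-4 + H))
((5 - 1) + 1)*(J(y) + 7) = ((5 - 1) + 1)*(10*(-4 + 10) + 7) = (4 + 1)*(10*6 + 7) = 5*(60 + 7) = 5*67 = 335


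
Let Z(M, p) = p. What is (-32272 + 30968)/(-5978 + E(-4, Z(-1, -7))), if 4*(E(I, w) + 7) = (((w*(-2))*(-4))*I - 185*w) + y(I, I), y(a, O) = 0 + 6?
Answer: 5216/22415 ≈ 0.23270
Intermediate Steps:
y(a, O) = 6
E(I, w) = -11/2 - 185*w/4 + 2*I*w (E(I, w) = -7 + ((((w*(-2))*(-4))*I - 185*w) + 6)/4 = -7 + (((-2*w*(-4))*I - 185*w) + 6)/4 = -7 + (((8*w)*I - 185*w) + 6)/4 = -7 + ((8*I*w - 185*w) + 6)/4 = -7 + ((-185*w + 8*I*w) + 6)/4 = -7 + (6 - 185*w + 8*I*w)/4 = -7 + (3/2 - 185*w/4 + 2*I*w) = -11/2 - 185*w/4 + 2*I*w)
(-32272 + 30968)/(-5978 + E(-4, Z(-1, -7))) = (-32272 + 30968)/(-5978 + (-11/2 - 185/4*(-7) + 2*(-4)*(-7))) = -1304/(-5978 + (-11/2 + 1295/4 + 56)) = -1304/(-5978 + 1497/4) = -1304/(-22415/4) = -1304*(-4/22415) = 5216/22415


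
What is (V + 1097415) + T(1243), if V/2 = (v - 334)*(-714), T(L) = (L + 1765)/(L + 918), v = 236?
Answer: 2673935807/2161 ≈ 1.2374e+6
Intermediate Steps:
T(L) = (1765 + L)/(918 + L)
V = 139944 (V = 2*((236 - 334)*(-714)) = 2*(-98*(-714)) = 2*69972 = 139944)
(V + 1097415) + T(1243) = (139944 + 1097415) + (1765 + 1243)/(918 + 1243) = 1237359 + 3008/2161 = 2673935807/2161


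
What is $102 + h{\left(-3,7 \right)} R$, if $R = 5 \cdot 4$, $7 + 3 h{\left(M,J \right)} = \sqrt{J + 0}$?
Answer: $\frac{166}{3} + \frac{20 \sqrt{7}}{3} \approx 72.972$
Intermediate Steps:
$h{\left(M,J \right)} = - \frac{7}{3} + \frac{\sqrt{J}}{3}$ ($h{\left(M,J \right)} = - \frac{7}{3} + \frac{\sqrt{J + 0}}{3} = - \frac{7}{3} + \frac{\sqrt{J}}{3}$)
$R = 20$
$102 + h{\left(-3,7 \right)} R = 102 + \left(- \frac{7}{3} + \frac{\sqrt{7}}{3}\right) 20 = 102 - \left(\frac{140}{3} - \frac{20 \sqrt{7}}{3}\right) = \frac{166}{3} + \frac{20 \sqrt{7}}{3}$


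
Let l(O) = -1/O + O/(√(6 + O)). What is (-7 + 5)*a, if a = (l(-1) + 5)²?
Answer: -362/5 + 24*√5/5 ≈ -61.667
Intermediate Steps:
l(O) = -1/O + O/√(6 + O)
a = (6 - √5/5)² (a = ((-1/(-1) - 1/√(6 - 1)) + 5)² = ((-1*(-1) - 1/√5) + 5)² = ((1 - √5/5) + 5)² = (6 - √5/5)² ≈ 30.833)
(-7 + 5)*a = (-7 + 5)*((30 - √5)²/25) = -2*(30 - √5)²/25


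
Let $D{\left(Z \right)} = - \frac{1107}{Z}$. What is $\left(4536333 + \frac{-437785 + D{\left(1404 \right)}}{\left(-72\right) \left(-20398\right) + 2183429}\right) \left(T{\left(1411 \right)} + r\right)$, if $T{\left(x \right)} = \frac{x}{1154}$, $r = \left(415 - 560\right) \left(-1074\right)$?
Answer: $\frac{154821274669560280115169}{219154316680} \approx 7.0645 \cdot 10^{11}$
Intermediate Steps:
$r = 155730$ ($r = \left(-145\right) \left(-1074\right) = 155730$)
$T{\left(x \right)} = \frac{x}{1154}$ ($T{\left(x \right)} = x \frac{1}{1154} = \frac{x}{1154}$)
$\left(4536333 + \frac{-437785 + D{\left(1404 \right)}}{\left(-72\right) \left(-20398\right) + 2183429}\right) \left(T{\left(1411 \right)} + r\right) = \left(4536333 + \frac{-437785 - \frac{1107}{1404}}{\left(-72\right) \left(-20398\right) + 2183429}\right) \left(\frac{1}{1154} \cdot 1411 + 155730\right) = \left(4536333 + \frac{-437785 - \frac{41}{52}}{1468656 + 2183429}\right) \left(\frac{1411}{1154} + 155730\right) = \left(4536333 + \frac{-437785 - \frac{41}{52}}{3652085}\right) \frac{179713831}{1154} = \left(4536333 - \frac{22764861}{189908420}\right) \frac{179713831}{1154} = \frac{861487809858999}{189908420} \cdot \frac{179713831}{1154} = \frac{154821274669560280115169}{219154316680}$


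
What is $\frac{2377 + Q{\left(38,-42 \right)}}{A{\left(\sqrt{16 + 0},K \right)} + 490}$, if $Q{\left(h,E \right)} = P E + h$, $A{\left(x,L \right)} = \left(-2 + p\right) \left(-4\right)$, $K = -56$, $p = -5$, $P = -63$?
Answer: $\frac{723}{74} \approx 9.7703$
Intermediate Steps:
$A{\left(x,L \right)} = 28$ ($A{\left(x,L \right)} = \left(-2 - 5\right) \left(-4\right) = \left(-7\right) \left(-4\right) = 28$)
$Q{\left(h,E \right)} = h - 63 E$ ($Q{\left(h,E \right)} = - 63 E + h = h - 63 E$)
$\frac{2377 + Q{\left(38,-42 \right)}}{A{\left(\sqrt{16 + 0},K \right)} + 490} = \frac{2377 + \left(38 - -2646\right)}{28 + 490} = \frac{2377 + \left(38 + 2646\right)}{518} = \left(2377 + 2684\right) \frac{1}{518} = 5061 \cdot \frac{1}{518} = \frac{723}{74}$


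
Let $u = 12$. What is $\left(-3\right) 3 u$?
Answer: $-108$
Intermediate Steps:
$\left(-3\right) 3 u = \left(-3\right) 3 \cdot 12 = \left(-9\right) 12 = -108$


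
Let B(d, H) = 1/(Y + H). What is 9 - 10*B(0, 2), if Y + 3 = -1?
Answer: 14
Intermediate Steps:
Y = -4 (Y = -3 - 1 = -4)
B(d, H) = 1/(-4 + H)
9 - 10*B(0, 2) = 9 - 10/(-4 + 2) = 9 - 10/(-2) = 9 - 10*(-½) = 9 + 5 = 14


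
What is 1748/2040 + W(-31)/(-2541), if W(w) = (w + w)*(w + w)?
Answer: -94447/143990 ≈ -0.65593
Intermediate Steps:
W(w) = 4*w² (W(w) = (2*w)*(2*w) = 4*w²)
1748/2040 + W(-31)/(-2541) = 1748/2040 + (4*(-31)²)/(-2541) = 1748*(1/2040) + (4*961)*(-1/2541) = 437/510 + 3844*(-1/2541) = 437/510 - 3844/2541 = -94447/143990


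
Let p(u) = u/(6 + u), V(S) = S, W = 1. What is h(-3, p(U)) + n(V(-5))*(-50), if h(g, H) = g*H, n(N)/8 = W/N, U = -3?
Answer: 83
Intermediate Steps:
n(N) = 8/N (n(N) = 8*(1/N) = 8/N)
p(u) = u/(6 + u)
h(g, H) = H*g
h(-3, p(U)) + n(V(-5))*(-50) = -3/(6 - 3)*(-3) + (8/(-5))*(-50) = -3/3*(-3) + (8*(-⅕))*(-50) = -3*⅓*(-3) - 8/5*(-50) = -1*(-3) + 80 = 3 + 80 = 83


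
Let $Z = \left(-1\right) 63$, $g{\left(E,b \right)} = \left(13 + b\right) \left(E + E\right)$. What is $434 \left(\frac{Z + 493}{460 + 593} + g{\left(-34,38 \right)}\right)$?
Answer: $- \frac{1584696316}{1053} \approx -1.5049 \cdot 10^{6}$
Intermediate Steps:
$g{\left(E,b \right)} = 2 E \left(13 + b\right)$ ($g{\left(E,b \right)} = \left(13 + b\right) 2 E = 2 E \left(13 + b\right)$)
$Z = -63$
$434 \left(\frac{Z + 493}{460 + 593} + g{\left(-34,38 \right)}\right) = 434 \left(\frac{-63 + 493}{460 + 593} + 2 \left(-34\right) \left(13 + 38\right)\right) = 434 \left(\frac{430}{1053} + 2 \left(-34\right) 51\right) = 434 \left(430 \cdot \frac{1}{1053} - 3468\right) = 434 \left(\frac{430}{1053} - 3468\right) = 434 \left(- \frac{3651374}{1053}\right) = - \frac{1584696316}{1053}$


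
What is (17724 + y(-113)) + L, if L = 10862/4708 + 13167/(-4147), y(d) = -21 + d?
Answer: 15609615969/887458 ≈ 17589.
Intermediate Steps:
L = -770251/887458 (L = 10862*(1/4708) + 13167*(-1/4147) = 5431/2354 - 1197/377 = -770251/887458 ≈ -0.86793)
(17724 + y(-113)) + L = (17724 + (-21 - 113)) - 770251/887458 = (17724 - 134) - 770251/887458 = 17590 - 770251/887458 = 15609615969/887458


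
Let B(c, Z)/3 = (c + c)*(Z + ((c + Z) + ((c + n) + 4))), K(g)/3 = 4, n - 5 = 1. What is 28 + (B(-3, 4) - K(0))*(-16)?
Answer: 3676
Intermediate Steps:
n = 6 (n = 5 + 1 = 6)
K(g) = 12 (K(g) = 3*4 = 12)
B(c, Z) = 6*c*(10 + 2*Z + 2*c) (B(c, Z) = 3*((c + c)*(Z + ((c + Z) + ((c + 6) + 4)))) = 3*((2*c)*(Z + ((Z + c) + ((6 + c) + 4)))) = 3*((2*c)*(Z + ((Z + c) + (10 + c)))) = 3*((2*c)*(Z + (10 + Z + 2*c))) = 3*((2*c)*(10 + 2*Z + 2*c)) = 3*(2*c*(10 + 2*Z + 2*c)) = 6*c*(10 + 2*Z + 2*c))
28 + (B(-3, 4) - K(0))*(-16) = 28 + (12*(-3)*(5 + 4 - 3) - 1*12)*(-16) = 28 + (12*(-3)*6 - 12)*(-16) = 28 + (-216 - 12)*(-16) = 28 - 228*(-16) = 28 + 3648 = 3676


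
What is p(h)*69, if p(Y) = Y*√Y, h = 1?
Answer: 69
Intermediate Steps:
p(Y) = Y^(3/2)
p(h)*69 = 1^(3/2)*69 = 1*69 = 69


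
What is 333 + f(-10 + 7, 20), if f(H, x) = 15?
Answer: 348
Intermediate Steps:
333 + f(-10 + 7, 20) = 333 + 15 = 348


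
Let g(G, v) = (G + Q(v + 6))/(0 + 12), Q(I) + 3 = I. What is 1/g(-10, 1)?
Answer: -2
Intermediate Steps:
Q(I) = -3 + I
g(G, v) = ¼ + G/12 + v/12 (g(G, v) = (G + (-3 + (v + 6)))/(0 + 12) = (G + (-3 + (6 + v)))/12 = (G + (3 + v))*(1/12) = (3 + G + v)*(1/12) = ¼ + G/12 + v/12)
1/g(-10, 1) = 1/(¼ + (1/12)*(-10) + (1/12)*1) = 1/(¼ - ⅚ + 1/12) = 1/(-½) = -2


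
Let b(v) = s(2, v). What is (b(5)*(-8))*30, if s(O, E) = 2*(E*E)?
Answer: -12000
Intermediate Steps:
s(O, E) = 2*E²
b(v) = 2*v²
(b(5)*(-8))*30 = ((2*5²)*(-8))*30 = ((2*25)*(-8))*30 = (50*(-8))*30 = -400*30 = -12000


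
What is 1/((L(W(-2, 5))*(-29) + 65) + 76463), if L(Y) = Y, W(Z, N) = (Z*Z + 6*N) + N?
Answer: 1/75397 ≈ 1.3263e-5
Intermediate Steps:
W(Z, N) = Z**2 + 7*N (W(Z, N) = (Z**2 + 6*N) + N = Z**2 + 7*N)
1/((L(W(-2, 5))*(-29) + 65) + 76463) = 1/((((-2)**2 + 7*5)*(-29) + 65) + 76463) = 1/(((4 + 35)*(-29) + 65) + 76463) = 1/((39*(-29) + 65) + 76463) = 1/((-1131 + 65) + 76463) = 1/(-1066 + 76463) = 1/75397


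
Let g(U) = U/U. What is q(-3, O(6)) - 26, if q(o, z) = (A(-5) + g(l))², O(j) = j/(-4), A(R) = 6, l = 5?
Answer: 23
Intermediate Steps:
O(j) = -j/4 (O(j) = j*(-¼) = -j/4)
g(U) = 1
q(o, z) = 49 (q(o, z) = (6 + 1)² = 7² = 49)
q(-3, O(6)) - 26 = 49 - 26 = 23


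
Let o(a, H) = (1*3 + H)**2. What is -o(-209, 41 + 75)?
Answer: -14161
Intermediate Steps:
o(a, H) = (3 + H)**2
-o(-209, 41 + 75) = -(3 + (41 + 75))**2 = -(3 + 116)**2 = -1*119**2 = -1*14161 = -14161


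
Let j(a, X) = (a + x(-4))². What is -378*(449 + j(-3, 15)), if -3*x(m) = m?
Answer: -170772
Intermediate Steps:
x(m) = -m/3
j(a, X) = (4/3 + a)² (j(a, X) = (a - ⅓*(-4))² = (a + 4/3)² = (4/3 + a)²)
-378*(449 + j(-3, 15)) = -378*(449 + (4 + 3*(-3))²/9) = -378*(449 + (4 - 9)²/9) = -378*(449 + (⅑)*(-5)²) = -378*(449 + (⅑)*25) = -378*(449 + 25/9) = -378*4066/9 = -170772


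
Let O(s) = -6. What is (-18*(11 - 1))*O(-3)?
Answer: 1080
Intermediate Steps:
(-18*(11 - 1))*O(-3) = -18*(11 - 1)*(-6) = -18*10*(-6) = -180*(-6) = 1080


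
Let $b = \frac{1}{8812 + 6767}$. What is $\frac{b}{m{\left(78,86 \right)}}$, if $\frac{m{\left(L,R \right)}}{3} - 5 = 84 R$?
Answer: $\frac{1}{337861773} \approx 2.9598 \cdot 10^{-9}$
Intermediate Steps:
$b = \frac{1}{15579} \approx 6.4189 \cdot 10^{-5}$
$m{\left(L,R \right)} = 15 + 252 R$ ($m{\left(L,R \right)} = 15 + 3 \cdot 84 R = 15 + 252 R$)
$\frac{b}{m{\left(78,86 \right)}} = \frac{1}{15579 \left(15 + 252 \cdot 86\right)} = \frac{1}{15579 \left(15 + 21672\right)} = \frac{1}{15579 \cdot 21687} = \frac{1}{15579} \cdot \frac{1}{21687} = \frac{1}{337861773}$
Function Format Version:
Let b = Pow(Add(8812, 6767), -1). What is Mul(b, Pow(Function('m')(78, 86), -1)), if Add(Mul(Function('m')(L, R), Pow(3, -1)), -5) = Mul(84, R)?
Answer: Rational(1, 337861773) ≈ 2.9598e-9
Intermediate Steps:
b = Rational(1, 15579) (b = Pow(15579, -1) = Rational(1, 15579) ≈ 6.4189e-5)
Function('m')(L, R) = Add(15, Mul(252, R)) (Function('m')(L, R) = Add(15, Mul(3, Mul(84, R))) = Add(15, Mul(252, R)))
Mul(b, Pow(Function('m')(78, 86), -1)) = Mul(Rational(1, 15579), Pow(Add(15, Mul(252, 86)), -1)) = Mul(Rational(1, 15579), Pow(Add(15, 21672), -1)) = Mul(Rational(1, 15579), Pow(21687, -1)) = Mul(Rational(1, 15579), Rational(1, 21687)) = Rational(1, 337861773)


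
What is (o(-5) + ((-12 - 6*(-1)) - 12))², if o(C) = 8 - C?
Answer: 25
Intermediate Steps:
(o(-5) + ((-12 - 6*(-1)) - 12))² = ((8 - 1*(-5)) + ((-12 - 6*(-1)) - 12))² = ((8 + 5) + ((-12 + 6) - 12))² = (13 + (-6 - 12))² = (13 - 18)² = (-5)² = 25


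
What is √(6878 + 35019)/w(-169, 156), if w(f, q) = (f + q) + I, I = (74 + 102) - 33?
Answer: √41897/130 ≈ 1.5745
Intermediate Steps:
I = 143 (I = 176 - 33 = 143)
w(f, q) = 143 + f + q (w(f, q) = (f + q) + 143 = 143 + f + q)
√(6878 + 35019)/w(-169, 156) = √(6878 + 35019)/(143 - 169 + 156) = √41897/130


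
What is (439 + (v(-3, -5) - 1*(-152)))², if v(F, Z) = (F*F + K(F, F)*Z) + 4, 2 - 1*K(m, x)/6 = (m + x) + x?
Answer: 75076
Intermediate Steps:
K(m, x) = 12 - 12*x - 6*m (K(m, x) = 12 - 6*((m + x) + x) = 12 - 6*(m + 2*x) = 12 + (-12*x - 6*m) = 12 - 12*x - 6*m)
v(F, Z) = 4 + F² + Z*(12 - 18*F) (v(F, Z) = (F*F + (12 - 12*F - 6*F)*Z) + 4 = (F² + (12 - 18*F)*Z) + 4 = (F² + Z*(12 - 18*F)) + 4 = 4 + F² + Z*(12 - 18*F))
(439 + (v(-3, -5) - 1*(-152)))² = (439 + ((4 + (-3)² - 6*(-5)*(-2 + 3*(-3))) - 1*(-152)))² = (439 + ((4 + 9 - 6*(-5)*(-2 - 9)) + 152))² = (439 + ((4 + 9 - 6*(-5)*(-11)) + 152))² = (439 + ((4 + 9 - 330) + 152))² = (439 + (-317 + 152))² = (439 - 165)² = 274² = 75076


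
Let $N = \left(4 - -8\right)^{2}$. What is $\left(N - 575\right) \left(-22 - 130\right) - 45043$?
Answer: $20469$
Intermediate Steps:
$N = 144$ ($N = \left(4 + 8\right)^{2} = 12^{2} = 144$)
$\left(N - 575\right) \left(-22 - 130\right) - 45043 = \left(144 - 575\right) \left(-22 - 130\right) - 45043 = \left(-431\right) \left(-152\right) - 45043 = 65512 - 45043 = 20469$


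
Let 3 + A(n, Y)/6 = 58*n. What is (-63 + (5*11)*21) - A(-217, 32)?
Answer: 76626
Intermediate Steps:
A(n, Y) = -18 + 348*n (A(n, Y) = -18 + 6*(58*n) = -18 + 348*n)
(-63 + (5*11)*21) - A(-217, 32) = (-63 + (5*11)*21) - (-18 + 348*(-217)) = (-63 + 55*21) - (-18 - 75516) = (-63 + 1155) - 1*(-75534) = 1092 + 75534 = 76626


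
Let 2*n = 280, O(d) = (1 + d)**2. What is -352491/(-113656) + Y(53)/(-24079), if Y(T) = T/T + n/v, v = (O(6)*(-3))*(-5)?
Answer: 178237405169/57471179304 ≈ 3.1013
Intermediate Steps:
v = 735 (v = ((1 + 6)**2*(-3))*(-5) = (7**2*(-3))*(-5) = (49*(-3))*(-5) = -147*(-5) = 735)
n = 140 (n = (1/2)*280 = 140)
Y(T) = 25/21 (Y(T) = T/T + 140/735 = 1 + 140*(1/735) = 1 + 4/21 = 25/21)
-352491/(-113656) + Y(53)/(-24079) = -352491/(-113656) + (25/21)/(-24079) = -352491*(-1/113656) + (25/21)*(-1/24079) = 352491/113656 - 25/505659 = 178237405169/57471179304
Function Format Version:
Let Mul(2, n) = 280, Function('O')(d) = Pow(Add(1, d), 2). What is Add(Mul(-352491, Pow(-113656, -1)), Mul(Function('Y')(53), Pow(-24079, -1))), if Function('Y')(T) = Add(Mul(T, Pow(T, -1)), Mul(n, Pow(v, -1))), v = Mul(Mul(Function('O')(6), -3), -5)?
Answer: Rational(178237405169, 57471179304) ≈ 3.1013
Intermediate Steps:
v = 735 (v = Mul(Mul(Pow(Add(1, 6), 2), -3), -5) = Mul(Mul(Pow(7, 2), -3), -5) = Mul(Mul(49, -3), -5) = Mul(-147, -5) = 735)
n = 140 (n = Mul(Rational(1, 2), 280) = 140)
Function('Y')(T) = Rational(25, 21) (Function('Y')(T) = Add(Mul(T, Pow(T, -1)), Mul(140, Pow(735, -1))) = Add(1, Mul(140, Rational(1, 735))) = Add(1, Rational(4, 21)) = Rational(25, 21))
Add(Mul(-352491, Pow(-113656, -1)), Mul(Function('Y')(53), Pow(-24079, -1))) = Add(Mul(-352491, Pow(-113656, -1)), Mul(Rational(25, 21), Pow(-24079, -1))) = Add(Mul(-352491, Rational(-1, 113656)), Mul(Rational(25, 21), Rational(-1, 24079))) = Add(Rational(352491, 113656), Rational(-25, 505659)) = Rational(178237405169, 57471179304)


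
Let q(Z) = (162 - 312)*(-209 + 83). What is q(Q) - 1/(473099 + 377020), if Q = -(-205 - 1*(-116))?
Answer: 16067249099/850119 ≈ 18900.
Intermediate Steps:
Q = 89 (Q = -(-205 + 116) = -1*(-89) = 89)
q(Z) = 18900 (q(Z) = -150*(-126) = 18900)
q(Q) - 1/(473099 + 377020) = 18900 - 1/(473099 + 377020) = 18900 - 1/850119 = 16067249099/850119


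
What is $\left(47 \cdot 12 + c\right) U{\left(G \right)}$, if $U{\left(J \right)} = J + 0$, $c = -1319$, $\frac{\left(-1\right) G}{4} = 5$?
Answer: $15100$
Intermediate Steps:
$G = -20$ ($G = \left(-4\right) 5 = -20$)
$U{\left(J \right)} = J$
$\left(47 \cdot 12 + c\right) U{\left(G \right)} = \left(47 \cdot 12 - 1319\right) \left(-20\right) = \left(564 - 1319\right) \left(-20\right) = \left(-755\right) \left(-20\right) = 15100$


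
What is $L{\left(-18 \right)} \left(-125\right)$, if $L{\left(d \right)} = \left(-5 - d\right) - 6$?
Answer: $-875$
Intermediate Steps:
$L{\left(d \right)} = -11 - d$ ($L{\left(d \right)} = \left(-5 - d\right) - 6 = -11 - d$)
$L{\left(-18 \right)} \left(-125\right) = \left(-11 - -18\right) \left(-125\right) = \left(-11 + 18\right) \left(-125\right) = 7 \left(-125\right) = -875$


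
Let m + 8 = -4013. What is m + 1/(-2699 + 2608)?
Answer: -365912/91 ≈ -4021.0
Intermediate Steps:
m = -4021 (m = -8 - 4013 = -4021)
m + 1/(-2699 + 2608) = -4021 + 1/(-2699 + 2608) = -4021 + 1/(-91) = -4021 - 1/91 = -365912/91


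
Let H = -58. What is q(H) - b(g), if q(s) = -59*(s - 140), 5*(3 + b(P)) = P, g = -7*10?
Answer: 11699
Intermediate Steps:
g = -70
b(P) = -3 + P/5
q(s) = 8260 - 59*s (q(s) = -59*(-140 + s) = 8260 - 59*s)
q(H) - b(g) = (8260 - 59*(-58)) - (-3 + (⅕)*(-70)) = (8260 + 3422) - (-3 - 14) = 11682 - 1*(-17) = 11682 + 17 = 11699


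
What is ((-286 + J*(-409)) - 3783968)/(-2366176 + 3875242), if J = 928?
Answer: -2081903/754533 ≈ -2.7592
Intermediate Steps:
((-286 + J*(-409)) - 3783968)/(-2366176 + 3875242) = ((-286 + 928*(-409)) - 3783968)/(-2366176 + 3875242) = ((-286 - 379552) - 3783968)/1509066 = (-379838 - 3783968)*(1/1509066) = -4163806*1/1509066 = -2081903/754533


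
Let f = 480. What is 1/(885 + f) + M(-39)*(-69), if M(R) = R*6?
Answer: 22039291/1365 ≈ 16146.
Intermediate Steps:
M(R) = 6*R
1/(885 + f) + M(-39)*(-69) = 1/(885 + 480) + (6*(-39))*(-69) = 1/1365 - 234*(-69) = 1/1365 + 16146 = 22039291/1365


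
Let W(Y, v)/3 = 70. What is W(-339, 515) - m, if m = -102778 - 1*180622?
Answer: 283610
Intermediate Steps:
W(Y, v) = 210 (W(Y, v) = 3*70 = 210)
m = -283400 (m = -102778 - 180622 = -283400)
W(-339, 515) - m = 210 - 1*(-283400) = 210 + 283400 = 283610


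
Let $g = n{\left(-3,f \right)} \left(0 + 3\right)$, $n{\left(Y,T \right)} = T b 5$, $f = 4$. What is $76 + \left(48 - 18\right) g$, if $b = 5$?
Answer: $9076$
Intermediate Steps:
$n{\left(Y,T \right)} = 25 T$ ($n{\left(Y,T \right)} = T 5 \cdot 5 = 5 T 5 = 25 T$)
$g = 300$ ($g = 25 \cdot 4 \left(0 + 3\right) = 100 \cdot 3 = 300$)
$76 + \left(48 - 18\right) g = 76 + \left(48 - 18\right) 300 = 76 + 30 \cdot 300 = 76 + 9000 = 9076$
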